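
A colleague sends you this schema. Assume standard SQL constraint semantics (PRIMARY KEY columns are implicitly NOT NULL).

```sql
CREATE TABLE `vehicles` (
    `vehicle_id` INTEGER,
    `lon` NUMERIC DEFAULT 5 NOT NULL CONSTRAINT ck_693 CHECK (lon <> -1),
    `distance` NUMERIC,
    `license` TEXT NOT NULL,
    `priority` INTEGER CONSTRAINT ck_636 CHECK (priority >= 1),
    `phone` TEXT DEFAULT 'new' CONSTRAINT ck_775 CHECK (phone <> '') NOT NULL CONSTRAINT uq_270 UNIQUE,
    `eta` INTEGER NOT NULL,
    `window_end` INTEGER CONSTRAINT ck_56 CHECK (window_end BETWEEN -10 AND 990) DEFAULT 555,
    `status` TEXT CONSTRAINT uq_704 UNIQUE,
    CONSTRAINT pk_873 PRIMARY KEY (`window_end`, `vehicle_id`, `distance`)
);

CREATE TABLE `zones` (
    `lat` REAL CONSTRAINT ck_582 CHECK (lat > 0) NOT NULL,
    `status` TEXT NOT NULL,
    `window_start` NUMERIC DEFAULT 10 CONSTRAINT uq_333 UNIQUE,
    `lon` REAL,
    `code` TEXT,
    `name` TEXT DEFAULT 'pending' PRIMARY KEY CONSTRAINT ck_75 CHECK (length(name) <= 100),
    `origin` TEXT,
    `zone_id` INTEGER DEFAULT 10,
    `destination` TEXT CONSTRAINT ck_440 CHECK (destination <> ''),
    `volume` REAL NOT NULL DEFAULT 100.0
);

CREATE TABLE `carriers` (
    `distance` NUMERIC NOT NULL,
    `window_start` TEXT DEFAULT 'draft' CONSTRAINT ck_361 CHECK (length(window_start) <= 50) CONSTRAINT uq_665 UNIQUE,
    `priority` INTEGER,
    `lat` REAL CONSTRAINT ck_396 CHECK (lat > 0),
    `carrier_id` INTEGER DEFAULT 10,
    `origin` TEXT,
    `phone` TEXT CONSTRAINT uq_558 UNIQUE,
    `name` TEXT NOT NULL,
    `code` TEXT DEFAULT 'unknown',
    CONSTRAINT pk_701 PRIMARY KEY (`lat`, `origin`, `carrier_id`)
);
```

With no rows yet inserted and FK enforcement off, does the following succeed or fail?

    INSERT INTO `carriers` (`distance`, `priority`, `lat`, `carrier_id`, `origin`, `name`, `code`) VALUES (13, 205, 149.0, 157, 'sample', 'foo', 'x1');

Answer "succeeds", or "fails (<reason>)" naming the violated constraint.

succeeds

NOT NULL columns: carrier_id is supplied; distance is supplied; lat is supplied; name is supplied; origin is supplied.
CHECK constraints: 149.0 satisfies (lat > 0).
No constraint is violated.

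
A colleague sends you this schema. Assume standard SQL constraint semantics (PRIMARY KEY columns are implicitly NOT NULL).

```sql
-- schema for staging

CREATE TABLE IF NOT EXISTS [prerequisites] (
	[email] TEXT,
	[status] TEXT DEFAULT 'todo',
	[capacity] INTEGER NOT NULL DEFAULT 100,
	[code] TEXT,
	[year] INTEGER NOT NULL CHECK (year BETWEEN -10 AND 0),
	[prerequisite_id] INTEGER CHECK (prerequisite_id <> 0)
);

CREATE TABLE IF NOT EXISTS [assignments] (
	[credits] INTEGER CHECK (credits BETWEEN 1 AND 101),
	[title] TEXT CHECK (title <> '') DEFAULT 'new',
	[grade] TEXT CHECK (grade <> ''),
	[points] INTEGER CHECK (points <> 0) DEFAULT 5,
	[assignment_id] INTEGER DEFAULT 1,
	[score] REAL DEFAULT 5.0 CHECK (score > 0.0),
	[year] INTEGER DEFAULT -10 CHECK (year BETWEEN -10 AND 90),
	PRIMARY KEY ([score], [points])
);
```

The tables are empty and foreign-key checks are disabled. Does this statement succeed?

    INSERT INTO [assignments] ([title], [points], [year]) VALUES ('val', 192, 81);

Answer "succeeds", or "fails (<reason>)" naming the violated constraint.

NOT NULL columns: points is supplied; score defaults to 5.0.
CHECK constraints: 'val' satisfies (title <> ''); 192 satisfies (points <> 0); 81 satisfies (year BETWEEN -10 AND 90).
No constraint is violated.

succeeds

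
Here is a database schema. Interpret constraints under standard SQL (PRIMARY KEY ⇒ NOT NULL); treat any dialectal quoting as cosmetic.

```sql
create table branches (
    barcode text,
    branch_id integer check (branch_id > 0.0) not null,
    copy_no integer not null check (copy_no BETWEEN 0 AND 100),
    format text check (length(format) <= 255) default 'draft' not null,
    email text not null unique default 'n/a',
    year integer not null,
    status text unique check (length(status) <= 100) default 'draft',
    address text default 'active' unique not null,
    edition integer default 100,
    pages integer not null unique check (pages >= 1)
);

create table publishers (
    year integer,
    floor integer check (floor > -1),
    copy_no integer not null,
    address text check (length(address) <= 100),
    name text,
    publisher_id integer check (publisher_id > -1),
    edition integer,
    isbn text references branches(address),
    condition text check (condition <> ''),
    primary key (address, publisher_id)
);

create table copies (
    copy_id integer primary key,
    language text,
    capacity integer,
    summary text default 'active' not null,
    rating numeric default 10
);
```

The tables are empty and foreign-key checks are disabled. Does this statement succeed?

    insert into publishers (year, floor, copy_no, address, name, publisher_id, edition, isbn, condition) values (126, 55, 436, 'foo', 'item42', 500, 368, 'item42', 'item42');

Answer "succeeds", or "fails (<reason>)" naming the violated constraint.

NOT NULL columns: address is supplied; copy_no is supplied; publisher_id is supplied.
CHECK constraints: 55 satisfies (floor > -1); 'foo' satisfies (length(address) <= 100); 500 satisfies (publisher_id > -1); 'item42' satisfies (condition <> '').
No constraint is violated.

succeeds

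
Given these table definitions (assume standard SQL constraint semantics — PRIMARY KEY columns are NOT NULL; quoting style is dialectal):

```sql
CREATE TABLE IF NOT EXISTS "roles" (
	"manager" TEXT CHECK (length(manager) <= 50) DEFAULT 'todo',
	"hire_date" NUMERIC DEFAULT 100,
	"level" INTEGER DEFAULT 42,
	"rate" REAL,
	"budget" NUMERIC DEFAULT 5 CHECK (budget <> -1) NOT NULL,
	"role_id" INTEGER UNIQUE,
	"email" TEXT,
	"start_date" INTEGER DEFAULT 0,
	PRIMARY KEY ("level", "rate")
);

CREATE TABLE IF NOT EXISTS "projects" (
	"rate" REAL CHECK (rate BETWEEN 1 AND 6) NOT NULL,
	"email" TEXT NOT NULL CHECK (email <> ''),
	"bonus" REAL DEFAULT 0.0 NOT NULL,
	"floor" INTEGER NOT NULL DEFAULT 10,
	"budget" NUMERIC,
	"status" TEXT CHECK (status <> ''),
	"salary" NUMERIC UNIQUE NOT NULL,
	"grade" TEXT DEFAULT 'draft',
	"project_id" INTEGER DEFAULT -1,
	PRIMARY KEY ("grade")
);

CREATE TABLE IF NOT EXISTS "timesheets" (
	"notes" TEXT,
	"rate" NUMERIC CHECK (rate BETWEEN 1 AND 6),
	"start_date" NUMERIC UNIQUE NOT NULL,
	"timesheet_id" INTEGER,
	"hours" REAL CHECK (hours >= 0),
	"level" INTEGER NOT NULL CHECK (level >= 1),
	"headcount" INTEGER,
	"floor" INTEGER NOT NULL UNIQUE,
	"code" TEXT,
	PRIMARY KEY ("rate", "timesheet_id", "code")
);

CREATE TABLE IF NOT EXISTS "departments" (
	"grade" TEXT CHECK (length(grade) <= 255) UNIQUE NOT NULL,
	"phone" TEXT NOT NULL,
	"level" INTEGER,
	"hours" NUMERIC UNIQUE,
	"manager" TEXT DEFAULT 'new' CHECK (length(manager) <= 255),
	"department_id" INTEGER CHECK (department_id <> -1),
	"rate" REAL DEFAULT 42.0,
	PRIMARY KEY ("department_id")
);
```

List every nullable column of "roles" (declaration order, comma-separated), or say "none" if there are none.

- manager: CHECK does not forbid NULL (a CHECK constraint passes when its expression is NULL) → nullable.
- hire_date: DEFAULT only fills an omitted column; an explicit NULL is still allowed → nullable.
- level: part of the PRIMARY KEY, which implies NOT NULL → not nullable.
- rate: part of the PRIMARY KEY, which implies NOT NULL → not nullable.
- budget: declared NOT NULL → not nullable.
- role_id: UNIQUE does not imply NOT NULL → nullable.
- email: no NOT NULL constraint applies → nullable.
- start_date: DEFAULT only fills an omitted column; an explicit NULL is still allowed → nullable.

manager, hire_date, role_id, email, start_date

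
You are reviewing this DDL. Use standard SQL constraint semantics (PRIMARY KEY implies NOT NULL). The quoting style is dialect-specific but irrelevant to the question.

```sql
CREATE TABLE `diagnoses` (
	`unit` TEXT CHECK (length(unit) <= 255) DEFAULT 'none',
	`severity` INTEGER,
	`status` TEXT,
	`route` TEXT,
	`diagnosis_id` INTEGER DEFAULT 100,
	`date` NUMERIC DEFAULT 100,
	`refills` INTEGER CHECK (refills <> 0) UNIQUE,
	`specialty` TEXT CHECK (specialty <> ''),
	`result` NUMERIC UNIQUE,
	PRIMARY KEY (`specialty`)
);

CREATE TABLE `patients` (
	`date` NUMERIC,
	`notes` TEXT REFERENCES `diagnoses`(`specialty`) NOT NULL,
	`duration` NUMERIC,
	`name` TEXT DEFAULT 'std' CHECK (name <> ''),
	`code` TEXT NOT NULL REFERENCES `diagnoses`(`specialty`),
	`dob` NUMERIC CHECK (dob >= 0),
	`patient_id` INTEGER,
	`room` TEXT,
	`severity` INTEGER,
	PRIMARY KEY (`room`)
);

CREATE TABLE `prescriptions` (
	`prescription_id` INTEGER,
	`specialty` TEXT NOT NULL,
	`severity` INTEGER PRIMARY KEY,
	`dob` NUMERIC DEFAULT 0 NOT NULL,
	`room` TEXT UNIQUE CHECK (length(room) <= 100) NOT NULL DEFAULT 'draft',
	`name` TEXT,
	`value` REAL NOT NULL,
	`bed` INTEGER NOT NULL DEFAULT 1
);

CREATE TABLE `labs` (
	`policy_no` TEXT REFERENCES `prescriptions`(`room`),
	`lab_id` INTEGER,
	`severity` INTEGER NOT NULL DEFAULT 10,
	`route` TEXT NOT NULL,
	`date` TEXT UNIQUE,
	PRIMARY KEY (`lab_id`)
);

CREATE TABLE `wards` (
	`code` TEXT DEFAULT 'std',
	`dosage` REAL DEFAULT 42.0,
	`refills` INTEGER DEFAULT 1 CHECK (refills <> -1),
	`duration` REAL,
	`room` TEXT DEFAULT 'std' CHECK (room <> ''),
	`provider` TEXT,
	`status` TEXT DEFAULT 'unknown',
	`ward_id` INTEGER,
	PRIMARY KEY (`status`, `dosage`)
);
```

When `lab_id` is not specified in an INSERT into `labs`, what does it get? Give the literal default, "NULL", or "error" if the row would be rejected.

lab_id has no DEFAULT clause.
Omitting it would insert NULL, but it is part of the PRIMARY KEY, so the INSERT fails.

error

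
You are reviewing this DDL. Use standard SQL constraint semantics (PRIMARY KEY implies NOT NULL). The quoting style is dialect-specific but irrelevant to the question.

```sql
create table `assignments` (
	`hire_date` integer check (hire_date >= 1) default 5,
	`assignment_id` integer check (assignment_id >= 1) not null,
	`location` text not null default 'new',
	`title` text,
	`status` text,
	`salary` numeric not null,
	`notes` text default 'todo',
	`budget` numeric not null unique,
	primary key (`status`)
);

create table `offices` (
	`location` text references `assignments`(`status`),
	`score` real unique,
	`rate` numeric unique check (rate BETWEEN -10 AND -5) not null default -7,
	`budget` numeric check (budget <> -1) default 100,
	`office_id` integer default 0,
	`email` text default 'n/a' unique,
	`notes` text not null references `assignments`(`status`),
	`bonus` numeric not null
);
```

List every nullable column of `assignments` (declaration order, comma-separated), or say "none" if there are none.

- hire_date: CHECK does not forbid NULL (a CHECK constraint passes when its expression is NULL) → nullable.
- assignment_id: declared NOT NULL → not nullable.
- location: declared NOT NULL → not nullable.
- title: no NOT NULL constraint applies → nullable.
- status: part of the PRIMARY KEY, which implies NOT NULL → not nullable.
- salary: declared NOT NULL → not nullable.
- notes: DEFAULT only fills an omitted column; an explicit NULL is still allowed → nullable.
- budget: declared NOT NULL → not nullable.

hire_date, title, notes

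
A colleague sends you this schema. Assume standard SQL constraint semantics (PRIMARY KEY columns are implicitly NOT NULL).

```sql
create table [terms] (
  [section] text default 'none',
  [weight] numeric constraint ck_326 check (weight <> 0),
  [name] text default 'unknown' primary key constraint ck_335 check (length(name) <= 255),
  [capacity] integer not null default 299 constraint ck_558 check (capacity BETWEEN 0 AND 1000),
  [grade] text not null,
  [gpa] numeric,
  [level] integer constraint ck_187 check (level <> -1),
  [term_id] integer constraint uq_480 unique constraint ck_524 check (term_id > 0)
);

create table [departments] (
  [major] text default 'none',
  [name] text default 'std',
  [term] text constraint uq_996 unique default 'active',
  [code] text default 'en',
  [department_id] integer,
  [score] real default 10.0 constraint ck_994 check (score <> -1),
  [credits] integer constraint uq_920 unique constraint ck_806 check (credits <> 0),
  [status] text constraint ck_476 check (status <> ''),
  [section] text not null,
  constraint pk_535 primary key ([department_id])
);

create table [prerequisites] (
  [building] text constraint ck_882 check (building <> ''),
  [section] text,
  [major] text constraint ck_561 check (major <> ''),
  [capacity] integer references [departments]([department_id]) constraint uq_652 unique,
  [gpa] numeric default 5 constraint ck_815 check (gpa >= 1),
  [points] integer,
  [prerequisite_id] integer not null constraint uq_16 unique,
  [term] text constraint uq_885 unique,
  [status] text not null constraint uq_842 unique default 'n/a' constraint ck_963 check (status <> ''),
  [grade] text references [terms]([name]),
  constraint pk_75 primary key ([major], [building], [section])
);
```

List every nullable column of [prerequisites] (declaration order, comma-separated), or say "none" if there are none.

capacity, gpa, points, term, grade

- building: part of the PRIMARY KEY, which implies NOT NULL → not nullable.
- section: part of the PRIMARY KEY, which implies NOT NULL → not nullable.
- major: part of the PRIMARY KEY, which implies NOT NULL → not nullable.
- capacity: a foreign key column may be NULL unless separately constrained → nullable.
- gpa: CHECK does not forbid NULL (a CHECK constraint passes when its expression is NULL) → nullable.
- points: no NOT NULL constraint applies → nullable.
- prerequisite_id: declared NOT NULL → not nullable.
- term: UNIQUE does not imply NOT NULL → nullable.
- status: declared NOT NULL → not nullable.
- grade: a foreign key column may be NULL unless separately constrained → nullable.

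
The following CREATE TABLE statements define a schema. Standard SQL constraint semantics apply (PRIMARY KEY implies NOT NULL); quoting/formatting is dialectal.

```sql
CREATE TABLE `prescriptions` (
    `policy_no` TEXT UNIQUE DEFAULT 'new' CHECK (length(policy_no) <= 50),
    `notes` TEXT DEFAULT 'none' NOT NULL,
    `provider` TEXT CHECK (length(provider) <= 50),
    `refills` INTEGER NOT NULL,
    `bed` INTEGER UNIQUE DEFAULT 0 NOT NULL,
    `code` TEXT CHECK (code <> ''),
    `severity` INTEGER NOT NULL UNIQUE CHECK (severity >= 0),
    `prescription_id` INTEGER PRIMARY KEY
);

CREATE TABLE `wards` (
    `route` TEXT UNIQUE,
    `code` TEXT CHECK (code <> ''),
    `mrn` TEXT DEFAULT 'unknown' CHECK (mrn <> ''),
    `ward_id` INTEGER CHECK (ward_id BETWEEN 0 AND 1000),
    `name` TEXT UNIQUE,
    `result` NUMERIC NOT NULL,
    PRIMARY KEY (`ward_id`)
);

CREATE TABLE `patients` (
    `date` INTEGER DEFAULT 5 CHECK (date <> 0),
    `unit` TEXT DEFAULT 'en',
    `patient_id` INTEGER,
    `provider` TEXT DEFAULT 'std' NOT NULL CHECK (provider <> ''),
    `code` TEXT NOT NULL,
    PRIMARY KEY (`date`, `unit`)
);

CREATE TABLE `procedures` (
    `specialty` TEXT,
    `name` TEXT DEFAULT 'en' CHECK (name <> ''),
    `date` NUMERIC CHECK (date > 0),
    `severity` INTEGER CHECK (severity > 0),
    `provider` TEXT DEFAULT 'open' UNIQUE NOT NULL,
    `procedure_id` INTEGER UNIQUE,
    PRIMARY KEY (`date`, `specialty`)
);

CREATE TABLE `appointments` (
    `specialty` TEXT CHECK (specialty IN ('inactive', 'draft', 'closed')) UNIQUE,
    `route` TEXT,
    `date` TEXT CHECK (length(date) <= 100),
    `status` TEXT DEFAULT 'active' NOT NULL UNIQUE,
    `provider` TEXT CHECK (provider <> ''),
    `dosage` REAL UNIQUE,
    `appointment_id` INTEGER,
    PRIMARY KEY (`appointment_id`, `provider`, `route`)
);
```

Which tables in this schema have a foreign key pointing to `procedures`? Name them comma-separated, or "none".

No REFERENCES clause anywhere in the schema names procedures.

none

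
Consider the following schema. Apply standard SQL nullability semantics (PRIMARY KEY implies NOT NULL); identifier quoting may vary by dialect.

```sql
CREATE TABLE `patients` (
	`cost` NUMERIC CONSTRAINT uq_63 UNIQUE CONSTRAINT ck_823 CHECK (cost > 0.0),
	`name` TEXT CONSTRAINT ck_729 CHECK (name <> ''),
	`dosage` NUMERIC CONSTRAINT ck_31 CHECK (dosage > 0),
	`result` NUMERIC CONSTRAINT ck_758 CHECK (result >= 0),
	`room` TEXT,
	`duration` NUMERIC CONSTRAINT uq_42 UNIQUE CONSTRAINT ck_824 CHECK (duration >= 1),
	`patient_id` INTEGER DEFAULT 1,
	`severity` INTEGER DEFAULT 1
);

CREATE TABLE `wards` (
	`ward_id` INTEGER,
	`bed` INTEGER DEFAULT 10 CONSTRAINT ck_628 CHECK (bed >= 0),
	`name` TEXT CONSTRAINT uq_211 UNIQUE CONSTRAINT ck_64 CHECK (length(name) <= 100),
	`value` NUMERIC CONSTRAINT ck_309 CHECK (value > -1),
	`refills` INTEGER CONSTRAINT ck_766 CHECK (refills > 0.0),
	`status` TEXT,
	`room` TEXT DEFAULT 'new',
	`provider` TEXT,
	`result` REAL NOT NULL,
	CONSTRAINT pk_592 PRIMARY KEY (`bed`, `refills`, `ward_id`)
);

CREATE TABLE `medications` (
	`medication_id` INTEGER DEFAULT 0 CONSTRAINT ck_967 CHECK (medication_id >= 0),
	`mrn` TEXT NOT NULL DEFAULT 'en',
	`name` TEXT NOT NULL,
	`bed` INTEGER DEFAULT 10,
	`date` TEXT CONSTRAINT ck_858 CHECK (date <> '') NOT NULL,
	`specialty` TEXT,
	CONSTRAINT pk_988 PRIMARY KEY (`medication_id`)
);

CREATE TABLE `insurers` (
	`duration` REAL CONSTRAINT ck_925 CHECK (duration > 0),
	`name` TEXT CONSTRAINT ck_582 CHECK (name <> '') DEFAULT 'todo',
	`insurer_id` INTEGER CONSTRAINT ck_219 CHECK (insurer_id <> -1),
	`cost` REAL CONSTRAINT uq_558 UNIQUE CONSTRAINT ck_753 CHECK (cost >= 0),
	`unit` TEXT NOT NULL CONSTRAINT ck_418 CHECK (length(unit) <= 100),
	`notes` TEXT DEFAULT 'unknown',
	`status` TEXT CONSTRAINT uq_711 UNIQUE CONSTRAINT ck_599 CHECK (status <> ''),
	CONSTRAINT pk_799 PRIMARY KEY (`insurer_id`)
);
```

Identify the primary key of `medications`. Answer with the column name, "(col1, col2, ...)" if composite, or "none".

medication_id is declared PRIMARY KEY as a table-level PRIMARY KEY clause.

medication_id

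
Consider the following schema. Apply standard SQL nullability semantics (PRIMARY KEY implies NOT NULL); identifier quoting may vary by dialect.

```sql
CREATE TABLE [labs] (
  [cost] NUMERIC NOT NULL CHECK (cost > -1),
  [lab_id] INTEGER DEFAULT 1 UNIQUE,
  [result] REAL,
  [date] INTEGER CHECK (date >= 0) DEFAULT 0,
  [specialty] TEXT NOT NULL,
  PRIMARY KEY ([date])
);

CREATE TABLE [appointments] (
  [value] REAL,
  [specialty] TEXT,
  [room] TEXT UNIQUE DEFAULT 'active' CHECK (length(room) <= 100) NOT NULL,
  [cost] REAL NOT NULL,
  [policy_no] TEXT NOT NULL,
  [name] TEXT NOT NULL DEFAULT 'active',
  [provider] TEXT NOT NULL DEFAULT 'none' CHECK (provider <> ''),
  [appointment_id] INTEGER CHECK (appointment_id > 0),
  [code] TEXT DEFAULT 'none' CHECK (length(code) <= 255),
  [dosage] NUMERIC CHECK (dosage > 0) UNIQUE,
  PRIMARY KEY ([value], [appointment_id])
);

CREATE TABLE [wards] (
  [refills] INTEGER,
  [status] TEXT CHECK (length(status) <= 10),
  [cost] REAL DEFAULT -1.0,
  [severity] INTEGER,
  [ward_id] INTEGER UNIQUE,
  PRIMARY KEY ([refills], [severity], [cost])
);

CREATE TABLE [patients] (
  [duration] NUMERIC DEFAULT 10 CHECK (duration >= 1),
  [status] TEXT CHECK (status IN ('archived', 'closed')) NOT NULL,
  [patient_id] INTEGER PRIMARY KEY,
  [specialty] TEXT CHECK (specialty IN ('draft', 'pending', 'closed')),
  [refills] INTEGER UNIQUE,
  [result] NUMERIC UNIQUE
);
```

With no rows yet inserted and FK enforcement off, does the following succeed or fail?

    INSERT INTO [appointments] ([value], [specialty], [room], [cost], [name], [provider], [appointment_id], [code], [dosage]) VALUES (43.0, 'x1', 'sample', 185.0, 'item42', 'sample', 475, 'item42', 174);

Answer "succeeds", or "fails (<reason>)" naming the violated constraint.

policy_no is omitted from the column list and has no DEFAULT, so it would receive NULL.
But policy_no is declared NOT NULL.

fails (NOT NULL on policy_no)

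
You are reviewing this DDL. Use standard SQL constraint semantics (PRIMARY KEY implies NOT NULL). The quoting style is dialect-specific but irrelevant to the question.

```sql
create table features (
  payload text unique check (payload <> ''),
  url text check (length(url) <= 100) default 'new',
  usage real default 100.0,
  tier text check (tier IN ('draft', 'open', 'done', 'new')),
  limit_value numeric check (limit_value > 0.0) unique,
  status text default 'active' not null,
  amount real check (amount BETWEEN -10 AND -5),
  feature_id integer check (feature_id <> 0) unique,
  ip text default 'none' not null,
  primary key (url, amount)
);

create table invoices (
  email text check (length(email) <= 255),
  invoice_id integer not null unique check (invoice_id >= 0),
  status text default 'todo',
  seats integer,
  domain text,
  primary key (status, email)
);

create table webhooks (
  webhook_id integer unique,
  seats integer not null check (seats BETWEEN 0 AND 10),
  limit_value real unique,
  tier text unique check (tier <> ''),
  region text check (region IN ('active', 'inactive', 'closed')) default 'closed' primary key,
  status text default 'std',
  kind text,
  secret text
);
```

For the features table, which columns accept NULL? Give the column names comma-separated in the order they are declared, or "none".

payload, usage, tier, limit_value, feature_id

- payload: CHECK does not forbid NULL (a CHECK constraint passes when its expression is NULL) → nullable.
- url: part of the PRIMARY KEY, which implies NOT NULL → not nullable.
- usage: DEFAULT only fills an omitted column; an explicit NULL is still allowed → nullable.
- tier: CHECK does not forbid NULL (a CHECK constraint passes when its expression is NULL) → nullable.
- limit_value: CHECK does not forbid NULL (a CHECK constraint passes when its expression is NULL) → nullable.
- status: declared NOT NULL → not nullable.
- amount: part of the PRIMARY KEY, which implies NOT NULL → not nullable.
- feature_id: CHECK does not forbid NULL (a CHECK constraint passes when its expression is NULL) → nullable.
- ip: declared NOT NULL → not nullable.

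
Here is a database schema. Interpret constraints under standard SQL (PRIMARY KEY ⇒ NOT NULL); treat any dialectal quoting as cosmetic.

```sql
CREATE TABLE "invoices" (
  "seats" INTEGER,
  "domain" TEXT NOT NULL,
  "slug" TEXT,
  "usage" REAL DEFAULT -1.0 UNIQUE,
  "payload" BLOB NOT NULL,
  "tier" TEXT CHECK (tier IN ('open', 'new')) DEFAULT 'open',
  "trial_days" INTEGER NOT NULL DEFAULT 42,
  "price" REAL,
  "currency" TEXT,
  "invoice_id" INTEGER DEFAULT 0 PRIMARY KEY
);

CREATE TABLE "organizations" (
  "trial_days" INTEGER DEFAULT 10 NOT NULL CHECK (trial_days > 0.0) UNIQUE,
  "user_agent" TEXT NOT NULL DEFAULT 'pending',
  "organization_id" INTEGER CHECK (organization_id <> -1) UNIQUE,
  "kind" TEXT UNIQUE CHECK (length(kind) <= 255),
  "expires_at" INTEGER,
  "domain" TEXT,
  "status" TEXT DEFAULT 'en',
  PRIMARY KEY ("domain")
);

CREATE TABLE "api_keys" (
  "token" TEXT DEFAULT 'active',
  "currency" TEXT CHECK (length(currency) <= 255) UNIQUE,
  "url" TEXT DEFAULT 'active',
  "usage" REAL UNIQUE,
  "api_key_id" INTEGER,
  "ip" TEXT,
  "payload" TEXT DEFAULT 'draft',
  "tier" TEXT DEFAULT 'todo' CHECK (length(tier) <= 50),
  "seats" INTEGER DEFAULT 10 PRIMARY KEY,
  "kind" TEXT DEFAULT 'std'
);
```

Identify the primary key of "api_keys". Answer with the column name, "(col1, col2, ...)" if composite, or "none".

seats

seats is declared PRIMARY KEY inline on the column.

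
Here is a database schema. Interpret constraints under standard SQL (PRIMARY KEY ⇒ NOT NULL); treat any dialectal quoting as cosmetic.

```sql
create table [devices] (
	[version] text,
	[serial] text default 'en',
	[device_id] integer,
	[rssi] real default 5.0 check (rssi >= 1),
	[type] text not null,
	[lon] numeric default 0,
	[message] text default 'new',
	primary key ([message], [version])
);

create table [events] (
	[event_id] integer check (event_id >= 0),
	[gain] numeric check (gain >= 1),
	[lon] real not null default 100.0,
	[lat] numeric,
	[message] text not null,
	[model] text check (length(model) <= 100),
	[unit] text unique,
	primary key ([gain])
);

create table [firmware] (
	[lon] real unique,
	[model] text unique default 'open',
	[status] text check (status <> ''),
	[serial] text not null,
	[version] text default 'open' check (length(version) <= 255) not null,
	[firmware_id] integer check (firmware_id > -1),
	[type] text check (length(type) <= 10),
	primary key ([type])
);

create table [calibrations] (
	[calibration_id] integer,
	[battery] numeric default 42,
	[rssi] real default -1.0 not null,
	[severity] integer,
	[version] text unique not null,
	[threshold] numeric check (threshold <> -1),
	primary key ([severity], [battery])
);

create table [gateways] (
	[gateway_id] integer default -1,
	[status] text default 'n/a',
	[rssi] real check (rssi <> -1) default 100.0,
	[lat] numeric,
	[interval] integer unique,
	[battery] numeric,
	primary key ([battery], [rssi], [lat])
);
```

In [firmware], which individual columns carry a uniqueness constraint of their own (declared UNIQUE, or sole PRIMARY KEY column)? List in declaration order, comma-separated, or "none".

lon, model, type

- lon: declared UNIQUE → unique.
- model: declared UNIQUE → unique.
- status: no UNIQUE or single-column PK constraint.
- serial: no UNIQUE or single-column PK constraint.
- version: no UNIQUE or single-column PK constraint.
- firmware_id: no UNIQUE or single-column PK constraint.
- type: single-column PRIMARY KEY → unique.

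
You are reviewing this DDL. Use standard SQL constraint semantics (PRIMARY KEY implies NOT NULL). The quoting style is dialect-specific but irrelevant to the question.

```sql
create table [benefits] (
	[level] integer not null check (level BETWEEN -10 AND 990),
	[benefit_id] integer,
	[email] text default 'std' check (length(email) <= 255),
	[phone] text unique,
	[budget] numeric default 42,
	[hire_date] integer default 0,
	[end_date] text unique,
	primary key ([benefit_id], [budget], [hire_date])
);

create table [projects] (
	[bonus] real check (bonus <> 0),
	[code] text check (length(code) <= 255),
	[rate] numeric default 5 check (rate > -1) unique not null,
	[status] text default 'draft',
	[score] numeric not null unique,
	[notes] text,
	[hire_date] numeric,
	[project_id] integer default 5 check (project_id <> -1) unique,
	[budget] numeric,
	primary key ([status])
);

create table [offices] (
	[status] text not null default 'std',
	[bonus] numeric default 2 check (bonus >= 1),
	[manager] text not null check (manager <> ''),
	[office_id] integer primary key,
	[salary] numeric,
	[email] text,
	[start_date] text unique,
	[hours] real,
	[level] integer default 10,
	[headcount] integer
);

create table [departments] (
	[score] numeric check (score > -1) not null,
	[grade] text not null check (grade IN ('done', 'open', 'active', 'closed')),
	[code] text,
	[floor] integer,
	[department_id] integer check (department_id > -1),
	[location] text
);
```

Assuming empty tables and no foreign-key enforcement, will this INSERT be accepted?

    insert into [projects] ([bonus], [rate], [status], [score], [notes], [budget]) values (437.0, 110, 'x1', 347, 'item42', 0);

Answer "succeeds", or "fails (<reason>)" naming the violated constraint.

NOT NULL columns: rate is supplied; score is supplied; status is supplied.
CHECK constraints: 437.0 satisfies (bonus <> 0); 110 satisfies (rate > -1).
No constraint is violated.

succeeds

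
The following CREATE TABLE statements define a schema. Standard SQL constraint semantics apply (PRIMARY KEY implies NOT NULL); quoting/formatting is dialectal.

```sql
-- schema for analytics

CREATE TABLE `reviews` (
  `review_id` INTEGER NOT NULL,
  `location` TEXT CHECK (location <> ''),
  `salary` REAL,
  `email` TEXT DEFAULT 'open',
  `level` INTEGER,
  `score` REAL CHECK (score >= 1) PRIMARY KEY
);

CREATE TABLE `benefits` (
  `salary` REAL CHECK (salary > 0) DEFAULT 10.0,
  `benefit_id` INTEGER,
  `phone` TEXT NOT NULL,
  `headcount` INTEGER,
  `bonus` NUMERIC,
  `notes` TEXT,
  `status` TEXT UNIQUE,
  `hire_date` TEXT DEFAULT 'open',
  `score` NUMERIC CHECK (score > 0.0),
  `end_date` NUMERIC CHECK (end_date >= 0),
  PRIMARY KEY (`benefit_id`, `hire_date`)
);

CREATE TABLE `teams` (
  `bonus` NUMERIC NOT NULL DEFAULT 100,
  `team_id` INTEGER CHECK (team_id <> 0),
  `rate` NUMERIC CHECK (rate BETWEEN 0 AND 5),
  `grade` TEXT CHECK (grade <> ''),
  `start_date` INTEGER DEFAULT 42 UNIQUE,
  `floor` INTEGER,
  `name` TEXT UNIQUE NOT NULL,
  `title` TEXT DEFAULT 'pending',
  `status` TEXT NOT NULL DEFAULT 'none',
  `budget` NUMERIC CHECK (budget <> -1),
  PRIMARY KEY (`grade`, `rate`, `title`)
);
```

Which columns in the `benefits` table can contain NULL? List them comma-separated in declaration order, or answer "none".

salary, headcount, bonus, notes, status, score, end_date

- salary: CHECK does not forbid NULL (a CHECK constraint passes when its expression is NULL) → nullable.
- benefit_id: part of the PRIMARY KEY, which implies NOT NULL → not nullable.
- phone: declared NOT NULL → not nullable.
- headcount: no NOT NULL constraint applies → nullable.
- bonus: no NOT NULL constraint applies → nullable.
- notes: no NOT NULL constraint applies → nullable.
- status: UNIQUE does not imply NOT NULL → nullable.
- hire_date: part of the PRIMARY KEY, which implies NOT NULL → not nullable.
- score: CHECK does not forbid NULL (a CHECK constraint passes when its expression is NULL) → nullable.
- end_date: CHECK does not forbid NULL (a CHECK constraint passes when its expression is NULL) → nullable.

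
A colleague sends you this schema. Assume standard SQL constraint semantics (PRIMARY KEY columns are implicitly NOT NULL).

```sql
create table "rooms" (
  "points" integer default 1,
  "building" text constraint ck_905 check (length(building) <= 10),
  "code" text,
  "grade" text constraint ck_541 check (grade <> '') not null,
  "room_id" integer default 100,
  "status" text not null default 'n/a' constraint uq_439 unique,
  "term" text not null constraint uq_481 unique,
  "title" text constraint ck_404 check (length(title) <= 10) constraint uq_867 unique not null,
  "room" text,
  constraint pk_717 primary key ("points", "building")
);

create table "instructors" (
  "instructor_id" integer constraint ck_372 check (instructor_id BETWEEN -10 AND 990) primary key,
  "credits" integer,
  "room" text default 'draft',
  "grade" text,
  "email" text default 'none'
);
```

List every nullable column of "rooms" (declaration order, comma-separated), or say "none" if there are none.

code, room_id, room

- points: part of the PRIMARY KEY, which implies NOT NULL → not nullable.
- building: part of the PRIMARY KEY, which implies NOT NULL → not nullable.
- code: no NOT NULL constraint applies → nullable.
- grade: declared NOT NULL → not nullable.
- room_id: DEFAULT only fills an omitted column; an explicit NULL is still allowed → nullable.
- status: declared NOT NULL → not nullable.
- term: declared NOT NULL → not nullable.
- title: declared NOT NULL → not nullable.
- room: no NOT NULL constraint applies → nullable.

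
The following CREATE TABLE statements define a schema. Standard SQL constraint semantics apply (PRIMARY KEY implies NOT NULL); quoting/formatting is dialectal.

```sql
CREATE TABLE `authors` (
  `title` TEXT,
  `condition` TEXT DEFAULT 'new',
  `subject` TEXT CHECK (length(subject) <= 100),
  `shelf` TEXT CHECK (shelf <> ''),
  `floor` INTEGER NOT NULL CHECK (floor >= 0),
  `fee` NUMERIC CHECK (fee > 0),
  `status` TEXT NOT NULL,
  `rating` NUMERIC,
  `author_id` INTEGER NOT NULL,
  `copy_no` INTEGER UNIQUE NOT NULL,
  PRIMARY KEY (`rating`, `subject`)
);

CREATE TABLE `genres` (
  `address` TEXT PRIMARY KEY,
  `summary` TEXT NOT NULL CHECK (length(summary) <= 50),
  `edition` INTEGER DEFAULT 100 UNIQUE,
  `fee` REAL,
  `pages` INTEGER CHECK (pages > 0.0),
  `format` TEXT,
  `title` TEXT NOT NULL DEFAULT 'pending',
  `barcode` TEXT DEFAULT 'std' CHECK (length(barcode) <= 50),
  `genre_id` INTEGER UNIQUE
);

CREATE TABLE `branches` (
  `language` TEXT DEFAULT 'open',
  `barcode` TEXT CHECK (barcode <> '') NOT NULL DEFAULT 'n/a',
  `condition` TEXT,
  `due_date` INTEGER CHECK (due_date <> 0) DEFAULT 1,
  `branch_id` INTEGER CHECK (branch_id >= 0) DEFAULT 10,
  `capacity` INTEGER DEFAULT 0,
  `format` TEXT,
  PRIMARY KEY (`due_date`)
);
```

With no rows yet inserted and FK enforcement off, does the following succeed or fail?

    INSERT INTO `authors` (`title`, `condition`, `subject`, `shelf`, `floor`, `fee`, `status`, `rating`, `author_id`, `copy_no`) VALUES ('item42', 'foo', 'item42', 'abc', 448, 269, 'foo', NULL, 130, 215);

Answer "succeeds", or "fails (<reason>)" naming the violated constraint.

fails (NOT NULL on rating)

rating is explicitly set to NULL, but rating is part of the PRIMARY KEY (implied NOT NULL).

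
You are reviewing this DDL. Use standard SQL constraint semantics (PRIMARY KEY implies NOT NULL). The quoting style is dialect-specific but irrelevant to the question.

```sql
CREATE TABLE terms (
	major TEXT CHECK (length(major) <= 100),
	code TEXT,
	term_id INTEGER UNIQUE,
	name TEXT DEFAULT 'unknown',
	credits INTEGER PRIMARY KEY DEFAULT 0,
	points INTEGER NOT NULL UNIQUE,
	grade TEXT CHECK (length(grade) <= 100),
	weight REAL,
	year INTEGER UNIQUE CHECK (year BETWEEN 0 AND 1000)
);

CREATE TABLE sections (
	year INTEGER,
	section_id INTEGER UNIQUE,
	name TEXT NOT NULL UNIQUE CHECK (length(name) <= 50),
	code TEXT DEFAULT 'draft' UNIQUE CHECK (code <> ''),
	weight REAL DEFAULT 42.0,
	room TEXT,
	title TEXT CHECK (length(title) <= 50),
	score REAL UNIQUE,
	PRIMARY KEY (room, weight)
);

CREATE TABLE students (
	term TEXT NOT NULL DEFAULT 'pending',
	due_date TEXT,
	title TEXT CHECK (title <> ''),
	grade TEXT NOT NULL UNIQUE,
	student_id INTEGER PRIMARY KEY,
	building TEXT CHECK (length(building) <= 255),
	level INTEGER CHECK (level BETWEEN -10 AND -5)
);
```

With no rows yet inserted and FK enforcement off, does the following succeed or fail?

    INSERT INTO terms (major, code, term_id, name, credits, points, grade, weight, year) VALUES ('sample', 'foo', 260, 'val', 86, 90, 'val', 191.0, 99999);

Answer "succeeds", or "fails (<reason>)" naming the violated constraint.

fails (CHECK on year)

The value 99999 for year violates CHECK (year BETWEEN 0 AND 1000).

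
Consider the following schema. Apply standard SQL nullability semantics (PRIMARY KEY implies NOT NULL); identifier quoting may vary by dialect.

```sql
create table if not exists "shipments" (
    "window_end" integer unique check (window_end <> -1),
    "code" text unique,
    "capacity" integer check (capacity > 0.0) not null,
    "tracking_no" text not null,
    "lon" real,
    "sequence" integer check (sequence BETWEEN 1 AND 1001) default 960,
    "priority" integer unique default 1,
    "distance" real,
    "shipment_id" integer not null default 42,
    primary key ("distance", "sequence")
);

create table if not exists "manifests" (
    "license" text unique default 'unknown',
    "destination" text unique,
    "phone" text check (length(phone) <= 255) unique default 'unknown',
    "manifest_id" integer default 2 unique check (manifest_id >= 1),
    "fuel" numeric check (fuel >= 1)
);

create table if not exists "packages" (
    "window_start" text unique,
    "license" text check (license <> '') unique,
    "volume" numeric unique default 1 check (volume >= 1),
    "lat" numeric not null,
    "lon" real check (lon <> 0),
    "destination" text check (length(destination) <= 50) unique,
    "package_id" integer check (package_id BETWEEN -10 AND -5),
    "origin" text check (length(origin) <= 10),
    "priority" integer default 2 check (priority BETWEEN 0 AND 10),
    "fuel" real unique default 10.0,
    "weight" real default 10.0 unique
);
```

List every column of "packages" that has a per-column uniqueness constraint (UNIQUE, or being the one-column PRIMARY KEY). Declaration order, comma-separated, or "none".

window_start, license, volume, destination, fuel, weight

- window_start: declared UNIQUE → unique.
- license: declared UNIQUE → unique.
- volume: declared UNIQUE → unique.
- lat: no UNIQUE or single-column PK constraint.
- lon: no UNIQUE or single-column PK constraint.
- destination: declared UNIQUE → unique.
- package_id: no UNIQUE or single-column PK constraint.
- origin: no UNIQUE or single-column PK constraint.
- priority: no UNIQUE or single-column PK constraint.
- fuel: declared UNIQUE → unique.
- weight: declared UNIQUE → unique.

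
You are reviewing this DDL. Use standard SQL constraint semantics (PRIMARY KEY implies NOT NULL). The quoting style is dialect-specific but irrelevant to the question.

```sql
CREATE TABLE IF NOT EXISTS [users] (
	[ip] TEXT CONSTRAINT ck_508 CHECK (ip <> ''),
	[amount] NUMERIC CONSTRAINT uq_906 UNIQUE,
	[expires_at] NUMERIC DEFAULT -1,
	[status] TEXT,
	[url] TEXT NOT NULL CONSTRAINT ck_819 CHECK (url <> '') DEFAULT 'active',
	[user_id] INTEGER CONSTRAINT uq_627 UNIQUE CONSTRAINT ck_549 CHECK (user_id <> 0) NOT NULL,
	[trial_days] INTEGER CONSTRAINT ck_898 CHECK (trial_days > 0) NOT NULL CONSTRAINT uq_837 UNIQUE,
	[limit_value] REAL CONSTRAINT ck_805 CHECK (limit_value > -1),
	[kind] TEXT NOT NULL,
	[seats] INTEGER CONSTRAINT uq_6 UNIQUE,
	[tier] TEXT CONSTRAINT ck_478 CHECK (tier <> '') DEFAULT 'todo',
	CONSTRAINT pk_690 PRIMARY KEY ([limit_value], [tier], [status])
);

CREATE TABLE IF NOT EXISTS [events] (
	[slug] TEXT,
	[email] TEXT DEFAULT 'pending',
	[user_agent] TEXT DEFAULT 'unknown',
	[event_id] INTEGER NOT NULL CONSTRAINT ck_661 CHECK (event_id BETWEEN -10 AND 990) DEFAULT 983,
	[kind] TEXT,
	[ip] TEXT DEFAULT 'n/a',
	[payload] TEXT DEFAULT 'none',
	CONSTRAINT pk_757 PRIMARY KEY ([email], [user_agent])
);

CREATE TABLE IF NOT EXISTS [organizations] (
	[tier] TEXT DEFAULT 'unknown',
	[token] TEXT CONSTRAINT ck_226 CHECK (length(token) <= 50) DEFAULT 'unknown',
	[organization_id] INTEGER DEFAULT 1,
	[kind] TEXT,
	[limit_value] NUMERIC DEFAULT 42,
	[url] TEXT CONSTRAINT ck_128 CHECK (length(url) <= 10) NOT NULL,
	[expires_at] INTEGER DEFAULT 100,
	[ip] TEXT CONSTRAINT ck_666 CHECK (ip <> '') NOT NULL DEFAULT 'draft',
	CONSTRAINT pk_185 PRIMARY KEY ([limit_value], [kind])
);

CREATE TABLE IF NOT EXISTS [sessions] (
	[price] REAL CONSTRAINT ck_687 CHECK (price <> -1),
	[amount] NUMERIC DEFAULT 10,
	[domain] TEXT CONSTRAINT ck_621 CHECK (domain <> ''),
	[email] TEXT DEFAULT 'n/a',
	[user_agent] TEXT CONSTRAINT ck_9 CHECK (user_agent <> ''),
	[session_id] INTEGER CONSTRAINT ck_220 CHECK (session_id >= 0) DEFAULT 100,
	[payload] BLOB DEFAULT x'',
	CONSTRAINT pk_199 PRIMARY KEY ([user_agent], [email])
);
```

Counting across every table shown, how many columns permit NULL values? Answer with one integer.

users: 4 nullable (ip, amount, expires_at, seats — PK (limit_value, tier, status) and explicit NOT NULL columns excluded).
events: 4 nullable (slug, kind, ip, payload — PK (email, user_agent) and explicit NOT NULL columns excluded).
organizations: 4 nullable (tier, token, organization_id, expires_at — PK (limit_value, kind) and explicit NOT NULL columns excluded).
sessions: 5 nullable (price, amount, domain, session_id, payload — PK (user_agent, email) and explicit NOT NULL columns excluded).
Total: 4 + 4 + 4 + 5 = 17.

17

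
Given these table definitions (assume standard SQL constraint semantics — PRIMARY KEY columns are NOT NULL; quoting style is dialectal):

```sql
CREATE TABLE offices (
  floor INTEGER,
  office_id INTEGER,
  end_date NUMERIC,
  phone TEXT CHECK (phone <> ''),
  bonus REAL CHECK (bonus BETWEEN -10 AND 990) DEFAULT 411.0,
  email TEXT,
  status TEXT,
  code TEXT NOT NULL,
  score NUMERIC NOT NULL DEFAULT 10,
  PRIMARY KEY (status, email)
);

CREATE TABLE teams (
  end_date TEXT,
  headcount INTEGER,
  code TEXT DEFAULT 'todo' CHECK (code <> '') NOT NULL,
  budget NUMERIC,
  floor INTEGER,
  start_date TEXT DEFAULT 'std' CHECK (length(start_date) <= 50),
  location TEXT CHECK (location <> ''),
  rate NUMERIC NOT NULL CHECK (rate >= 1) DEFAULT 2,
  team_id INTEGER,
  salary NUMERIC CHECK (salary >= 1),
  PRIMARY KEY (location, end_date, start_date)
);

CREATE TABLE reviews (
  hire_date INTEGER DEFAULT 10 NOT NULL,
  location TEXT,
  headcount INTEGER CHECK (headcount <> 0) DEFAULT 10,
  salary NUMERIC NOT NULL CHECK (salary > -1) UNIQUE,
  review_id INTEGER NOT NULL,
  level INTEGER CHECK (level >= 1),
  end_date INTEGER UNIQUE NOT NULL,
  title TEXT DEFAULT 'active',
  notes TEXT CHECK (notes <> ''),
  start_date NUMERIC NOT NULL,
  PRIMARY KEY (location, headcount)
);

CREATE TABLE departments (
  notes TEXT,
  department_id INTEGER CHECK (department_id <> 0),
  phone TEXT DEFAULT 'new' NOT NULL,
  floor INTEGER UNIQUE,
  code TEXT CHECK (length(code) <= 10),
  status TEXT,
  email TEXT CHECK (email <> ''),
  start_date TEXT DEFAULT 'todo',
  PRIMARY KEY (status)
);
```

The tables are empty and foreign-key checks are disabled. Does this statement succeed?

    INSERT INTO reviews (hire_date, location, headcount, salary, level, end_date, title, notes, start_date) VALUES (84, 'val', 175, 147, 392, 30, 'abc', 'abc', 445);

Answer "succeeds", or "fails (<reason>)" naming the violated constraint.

fails (NOT NULL on review_id)

review_id is omitted from the column list and has no DEFAULT, so it would receive NULL.
But review_id is declared NOT NULL.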